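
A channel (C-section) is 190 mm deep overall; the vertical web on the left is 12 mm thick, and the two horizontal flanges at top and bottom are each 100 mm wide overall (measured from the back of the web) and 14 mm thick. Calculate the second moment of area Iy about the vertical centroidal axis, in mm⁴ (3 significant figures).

Iy ≈ 4.58 × 10⁶ mm⁴

Treat the section as a set of non-overlapping primitives; coordinates are from the bounding-box lower-left.
Web: 12 × 190, A = 2 280 mm², x = 6 mm, Ī = 27 360 mm⁴.
Top flange (beyond web): 88 × 14, A = 1 232 mm², x = 56 mm, Ī = 795 051 mm⁴.
Bottom flange (beyond web): 88 × 14, A = 1 232 mm², x = 56 mm, Ī = 795 051 mm⁴.
Centroid: x̄ = ΣA·x / ΣA = 31.97 mm.
Transfer each piece to the vertical centroidal axis using Ī + A·d² with d = x − 31.97:
  web: d = -25.97 mm → contributes +1 565 043 mm⁴
  top flange (beyond web): d = 24.03 mm → contributes +1 506 479 mm⁴
  bottom flange (beyond web): d = 24.03 mm → contributes +1 506 479 mm⁴
Total I = 4 578 001 mm⁴.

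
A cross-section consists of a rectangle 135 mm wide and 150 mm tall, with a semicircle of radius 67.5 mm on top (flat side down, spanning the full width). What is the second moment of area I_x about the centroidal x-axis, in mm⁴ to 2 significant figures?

I_x ≈ 9.7 × 10⁷ mm⁴

Break the section into simple shapes (no overlaps), measuring from the bottom-left corner of the bounding box.
Rectangular body: 135 × 150, A = 20 250 mm², y = 75 mm, Ī = 37 968 750 mm⁴.
Semicircular cap: semicircle r = 67.5, A = 7 157 mm², y = 178.6 mm, Ī = 2 278 490 mm⁴.
Centroid: ȳ = ΣA·y / ΣA = 102.1 mm.
Transfer each piece to the centroidal x-axis using Ī + A·d² with d = y − 102.1:
  rectangular body: d = -27.07 mm → contributes +52 803 481 mm⁴
  semicircular cap: d = 76.58 mm → contributes +44 252 193 mm⁴
Total I = 97 055 674 mm⁴.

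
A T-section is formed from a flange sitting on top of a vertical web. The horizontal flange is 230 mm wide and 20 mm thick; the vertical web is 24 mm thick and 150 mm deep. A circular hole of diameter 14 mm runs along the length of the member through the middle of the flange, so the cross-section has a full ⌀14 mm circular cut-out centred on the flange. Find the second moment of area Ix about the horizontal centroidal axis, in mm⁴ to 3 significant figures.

Ix ≈ 2.13 × 10⁷ mm⁴

Treat the section as a set of non-overlapping primitives; coordinates are from the bounding-box lower-left.
Flange: 230 × 20, A = 4 600 mm², y = 160 mm, Ī = 153 333 mm⁴.
Web: 24 × 150, A = 3 600 mm², y = 75 mm, Ī = 6 750 000 mm⁴.
Hole (subtracted): ⌀14, A = 153.94 mm², y = 160 mm, Ī = 1885.7 mm⁴.
Centroid: ȳ = ΣA·y / ΣA = 121.97 mm.
Transfer each piece to the horizontal centroidal axis using Ī + A·d² with d = y − 121.97:
  flange: d = 38.031 mm → contributes +6 806 585 mm⁴
  web: d = -46.969 mm → contributes +14 691 904 mm⁴
  hole: d = 38.031 mm → contributes −224 535 mm⁴
Total I = 21 273 953 mm⁴.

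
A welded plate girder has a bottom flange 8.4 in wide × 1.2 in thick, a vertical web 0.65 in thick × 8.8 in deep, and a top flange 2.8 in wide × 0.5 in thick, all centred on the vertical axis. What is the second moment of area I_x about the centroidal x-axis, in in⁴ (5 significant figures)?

I_x ≈ 208.43 in⁴

Decompose the section into non-overlapping parts with the origin at the bottom-left of its bounding rectangle.
Bottom plate: 8.4 × 1.2, A = 10.08 in², y = 0.6 in, Ī = 1.2096 in⁴.
Web plate: 0.65 × 8.8, A = 5.72 in², y = 5.6 in, Ī = 36.91307 in⁴.
Top plate: 2.8 × 0.5, A = 1.4 in², y = 10.25 in, Ī = 0.02916667 in⁴.
Centroid: ȳ = ΣA·y / ΣA = 3.048256 in.
Transfer each piece to the centroidal x-axis using Ī + A·d² with d = y − 3.048256:
  bottom plate: d = -2.448256 in → contributes +61.62868 in⁴
  web plate: d = 2.551744 in → contributes +74.15827 in⁴
  top plate: d = 7.201744 in → contributes +72.64033 in⁴
Total I = 208.4273 in⁴.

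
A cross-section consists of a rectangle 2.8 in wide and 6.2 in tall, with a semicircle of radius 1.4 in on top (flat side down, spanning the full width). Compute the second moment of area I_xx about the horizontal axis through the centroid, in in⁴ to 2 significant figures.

I_xx ≈ 92 in⁴

Decompose the section into non-overlapping parts with the origin at the bottom-left of its bounding rectangle.
Rectangular body: 2.8 × 6.2, A = 17.36 in², y = 3.1 in, Ī = 55.61 in⁴.
Semicircular cap: semicircle r = 1.4, A = 3.079 in², y = 6.794 in, Ī = 0.4216 in⁴.
Centroid: ȳ = ΣA·y / ΣA = 3.656 in.
Transfer each piece to the horizontal axis through the centroid using Ī + A·d² with d = y − 3.656:
  rectangular body: d = -0.5565 in → contributes +60.99 in⁴
  semicircular cap: d = 3.138 in → contributes +30.73 in⁴
Total I = 91.72 in⁴.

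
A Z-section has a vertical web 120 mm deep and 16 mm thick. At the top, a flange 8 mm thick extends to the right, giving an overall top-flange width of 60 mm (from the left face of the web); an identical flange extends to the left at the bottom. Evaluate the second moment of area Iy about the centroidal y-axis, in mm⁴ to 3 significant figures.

Decompose the section into non-overlapping parts with the origin at the bottom-left of its bounding rectangle.
Web: 16 × 120, A = 1 920 mm², x = 52 mm, Ī = 40 960 mm⁴.
Top flange (beyond web): 44 × 8, A = 352 mm², x = 82 mm, Ī = 56 789 mm⁴.
Bottom flange (beyond web): 44 × 8, A = 352 mm², x = 22 mm, Ī = 56 789 mm⁴.
Centroid: x̄ = ΣA·x / ΣA = 52 mm.
Transfer each piece to the centroidal y-axis using Ī + A·d² with d = x − 52:
  web: d = 0 mm → contributes +40 960 mm⁴
  top flange (beyond web): d = 30 mm → contributes +373 589 mm⁴
  bottom flange (beyond web): d = -30 mm → contributes +373 589 mm⁴
Total I = 788 139 mm⁴.

Iy ≈ 7.88 × 10⁵ mm⁴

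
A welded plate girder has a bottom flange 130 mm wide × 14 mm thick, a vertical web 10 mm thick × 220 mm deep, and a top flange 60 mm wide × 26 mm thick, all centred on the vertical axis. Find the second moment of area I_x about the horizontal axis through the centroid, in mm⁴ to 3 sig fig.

Break the section into simple shapes (no overlaps), measuring from the bottom-left corner of the bounding box.
Bottom plate: 130 × 14, A = 1 820 mm², y = 7 mm, Ī = 29 727 mm⁴.
Web plate: 10 × 220, A = 2 200 mm², y = 124 mm, Ī = 8 873 333 mm⁴.
Top plate: 60 × 26, A = 1 560 mm², y = 247 mm, Ī = 87 880 mm⁴.
Centroid: ȳ = ΣA·y / ΣA = 120.23 mm.
Transfer each piece to the horizontal axis through the centroid using Ī + A·d² with d = y − 120.23:
  bottom plate: d = -113.23 mm → contributes +23 362 278 mm⁴
  web plate: d = 3.7742 mm → contributes +8 904 671 mm⁴
  top plate: d = 126.77 mm → contributes +25 159 726 mm⁴
Total I = 57 426 675 mm⁴.

I_x ≈ 5.74 × 10⁷ mm⁴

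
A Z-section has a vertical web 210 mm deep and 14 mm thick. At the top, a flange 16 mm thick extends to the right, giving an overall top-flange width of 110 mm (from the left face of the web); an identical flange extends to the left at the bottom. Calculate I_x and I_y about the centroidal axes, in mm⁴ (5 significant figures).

I_x ≈ 3.9774 × 10⁷ mm⁴, I_y ≈ 1.1700 × 10⁷ mm⁴

Break the section into simple shapes (no overlaps), measuring from the bottom-left corner of the bounding box.
Web: 14 × 210, A = 2 940 mm², y = 105 mm, Ī = 10 804 500 mm⁴.
Top flange (beyond web): 96 × 16, A = 1 536 mm², y = 202 mm, Ī = 32 768 mm⁴.
Bottom flange (beyond web): 96 × 16, A = 1 536 mm², y = 8 mm, Ī = 32 768 mm⁴.
Centroid: ȳ = ΣA·y / ΣA = 105 mm.
Transfer each piece to the centroidal x-axis using Ī + A·d² with d = y − 105:
  web: d = 0 mm → contributes +10 804 500 mm⁴
  top flange (beyond web): d = 97 mm → contributes +14 484 992 mm⁴
  bottom flange (beyond web): d = -97 mm → contributes +14 484 992 mm⁴
Total I = 39 774 484 mm⁴.
For the y-axis: x̄ = 103 mm.
Repeating about the centroidal y-axis gives I_y = 11 700 116 mm⁴.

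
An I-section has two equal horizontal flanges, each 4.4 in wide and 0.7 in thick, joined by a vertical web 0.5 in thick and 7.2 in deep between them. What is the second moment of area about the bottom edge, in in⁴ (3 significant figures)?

I_base ≈ 292 in⁴

Split into non-overlapping primitives; take the origin at the lower-left of the bounding box.
Bottom flange: 4.4 × 0.7, A = 3.08 in², y = 0.35 in, Ī = 0.12577 in⁴.
Web: 0.5 × 7.2, A = 3.6 in², y = 4.3 in, Ī = 15.552 in⁴.
Top flange: 4.4 × 0.7, A = 3.08 in², y = 8.25 in, Ī = 0.12577 in⁴.
Transfer each piece to a horizontal axis along the bottom face using Ī + A·d² with d = y − 0:
  bottom flange: d = 0.35 in → contributes +0.50307 in⁴
  web: d = 4.3 in → contributes +82.116 in⁴
  top flange: d = 8.25 in → contributes +209.76 in⁴
Total I = 292.38 in⁴.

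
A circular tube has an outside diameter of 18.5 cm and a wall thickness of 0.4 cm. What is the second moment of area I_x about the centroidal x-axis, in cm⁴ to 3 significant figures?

Split into non-overlapping primitives; take the origin at the lower-left of the bounding box.
Outer circle: ⌀18.5, A = 268.8 cm², y = 9.25 cm, Ī = 5749.9 cm⁴.
Bore (subtracted): ⌀17.7, A = 246.06 cm², y = 9.25 cm, Ī = 4 818 cm⁴.
By symmetry the centroid is at mid-height, ȳ = 9.25 cm.
All pieces are centred on the centroidal x-axis, so I = ΣĪ (holes subtracted) = 931.9 cm⁴.

I_x ≈ 932 cm⁴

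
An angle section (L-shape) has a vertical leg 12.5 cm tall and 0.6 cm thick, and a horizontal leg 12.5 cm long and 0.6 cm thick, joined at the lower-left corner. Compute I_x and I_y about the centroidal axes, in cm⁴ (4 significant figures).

I_x ≈ 227.4 cm⁴, I_y ≈ 227.4 cm⁴

Split into non-overlapping primitives; take the origin at the lower-left of the bounding box.
Vertical leg: 0.6 × 12.5, A = 7.5 cm², y = 6.25 cm, Ī = 97.6563 cm⁴.
Horizontal leg (remainder): 11.9 × 0.6, A = 7.14 cm², y = 0.3 cm, Ī = 0.2142 cm⁴.
Centroid: ȳ = ΣA·y / ΣA = 3.34816 cm.
Transfer each piece to the centroidal x-axis using Ī + A·d² with d = y − 3.34816:
  vertical leg: d = 2.90184 cm → contributes +160.812 cm⁴
  horizontal leg (remainder): d = -3.04816 cm → contributes +66.5537 cm⁴
Total I = 227.365 cm⁴.
For the y-axis: x̄ = 3.34816 cm.
Repeating about the centroidal y-axis gives I_y = 227.365 cm⁴.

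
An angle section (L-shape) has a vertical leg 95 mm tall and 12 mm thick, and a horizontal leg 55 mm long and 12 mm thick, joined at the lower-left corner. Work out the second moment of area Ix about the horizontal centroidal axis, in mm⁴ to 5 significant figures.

Ix ≈ 1.4753 × 10⁶ mm⁴

Treat the section as a set of non-overlapping primitives; coordinates are from the bounding-box lower-left.
Vertical leg: 12 × 95, A = 1 140 mm², y = 47.5 mm, Ī = 857 375 mm⁴.
Horizontal leg (remainder): 43 × 12, A = 516 mm², y = 6 mm, Ī = 6 192 mm⁴.
Centroid: ȳ = ΣA·y / ΣA = 34.56884 mm.
Transfer each piece to the horizontal centroidal axis using Ī + A·d² with d = y − 34.56884:
  vertical leg: d = 12.93116 mm → contributes +1 048 000 mm⁴
  horizontal leg (remainder): d = -28.56884 mm → contributes +427340.2 mm⁴
Total I = 1 475 340 mm⁴.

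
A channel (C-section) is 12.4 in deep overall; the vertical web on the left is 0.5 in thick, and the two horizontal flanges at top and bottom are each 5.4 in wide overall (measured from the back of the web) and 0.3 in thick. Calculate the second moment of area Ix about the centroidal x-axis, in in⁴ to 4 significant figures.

Break the section into simple shapes (no overlaps), measuring from the bottom-left corner of the bounding box.
Web: 0.5 × 12.4, A = 6.2 in², y = 6.2 in, Ī = 79.4427 in⁴.
Top flange (beyond web): 4.9 × 0.3, A = 1.47 in², y = 12.25 in, Ī = 0.011025 in⁴.
Bottom flange (beyond web): 4.9 × 0.3, A = 1.47 in², y = 0.15 in, Ī = 0.011025 in⁴.
By symmetry the centroid is at mid-height, ȳ = 6.2 in.
Transfer each piece to the centroidal x-axis using Ī + A·d² with d = y − 6.2:
  web: d = 0 in → contributes +79.4427 in⁴
  top flange (beyond web): d = 6.05 in → contributes +53.8167 in⁴
  bottom flange (beyond web): d = -6.05 in → contributes +53.8167 in⁴
Total I = 187.076 in⁴.

Ix ≈ 187.1 in⁴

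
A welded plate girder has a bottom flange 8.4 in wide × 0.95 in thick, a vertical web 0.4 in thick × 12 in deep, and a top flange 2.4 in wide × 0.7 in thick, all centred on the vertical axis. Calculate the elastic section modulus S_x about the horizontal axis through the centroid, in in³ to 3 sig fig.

Decompose the section into non-overlapping parts with the origin at the bottom-left of its bounding rectangle.
Bottom plate: 8.4 × 0.95, A = 7.98 in², y = 0.475 in, Ī = 0.60016 in⁴.
Web plate: 0.4 × 12, A = 4.8 in², y = 6.95 in, Ī = 57.6 in⁴.
Top plate: 2.4 × 0.7, A = 1.68 in², y = 13.3 in, Ī = 0.0686 in⁴.
Centroid: ȳ = ΣA·y / ΣA = 4.1144 in.
Transfer each piece to the horizontal axis through the centroid using Ī + A·d² with d = y − 4.1144:
  bottom plate: d = -3.6394 in → contributes +106.3 in⁴
  web plate: d = 2.8356 in → contributes +96.194 in⁴
  top plate: d = 9.1856 in → contributes +141.82 in⁴
Total I = 344.31 in⁴.
Extreme fibre distance c = 9.5356 in; S = I/c = 36.108 in³.

S_x ≈ 36.1 in³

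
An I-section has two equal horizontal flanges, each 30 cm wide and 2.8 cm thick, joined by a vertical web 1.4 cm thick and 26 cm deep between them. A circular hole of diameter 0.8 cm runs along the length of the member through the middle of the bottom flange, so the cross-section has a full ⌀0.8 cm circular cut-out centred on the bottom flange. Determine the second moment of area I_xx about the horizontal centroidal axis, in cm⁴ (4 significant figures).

I_xx ≈ 3.689 × 10⁴ cm⁴

Break the section into simple shapes (no overlaps), measuring from the bottom-left corner of the bounding box.
Bottom flange: 30 × 2.8, A = 84 cm², y = 1.4 cm, Ī = 54.88 cm⁴.
Web: 1.4 × 26, A = 36.4 cm², y = 15.8 cm, Ī = 2050.53 cm⁴.
Top flange: 30 × 2.8, A = 84 cm², y = 30.2 cm, Ī = 54.88 cm⁴.
Hole (subtracted): ⌀0.8, A = 0.502655 cm², y = 1.4 cm, Ī = 0.0201062 cm⁴.
Centroid: ȳ = ΣA·y / ΣA = 15.8355 cm.
Transfer each piece to the horizontal centroidal axis using Ī + A·d² with d = y − 15.8355:
  bottom flange: d = -14.4355 cm → contributes +17559.1 cm⁴
  web: d = -0.0354994 cm → contributes +2050.58 cm⁴
  top flange: d = 14.3645 cm → contributes +17387.3 cm⁴
  hole: d = -14.4355 cm → contributes −104.765 cm⁴
Total I = 36892.3 cm⁴.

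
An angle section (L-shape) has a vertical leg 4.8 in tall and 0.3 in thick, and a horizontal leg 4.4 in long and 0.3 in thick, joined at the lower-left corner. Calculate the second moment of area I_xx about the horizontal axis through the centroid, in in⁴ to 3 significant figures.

I_xx ≈ 6.13 in⁴

Split into non-overlapping primitives; take the origin at the lower-left of the bounding box.
Vertical leg: 0.3 × 4.8, A = 1.44 in², y = 2.4 in, Ī = 2.7648 in⁴.
Horizontal leg (remainder): 4.1 × 0.3, A = 1.23 in², y = 0.15 in, Ī = 0.009225 in⁴.
Centroid: ȳ = ΣA·y / ΣA = 1.3635 in.
Transfer each piece to the horizontal axis through the centroid using Ī + A·d² with d = y − 1.3635:
  vertical leg: d = 1.0365 in → contributes +4.3119 in⁴
  horizontal leg (remainder): d = -1.2135 in → contributes +1.8205 in⁴
Total I = 6.1323 in⁴.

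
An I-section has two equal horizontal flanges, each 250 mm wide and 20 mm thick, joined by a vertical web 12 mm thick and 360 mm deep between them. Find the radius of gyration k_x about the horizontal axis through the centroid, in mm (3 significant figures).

Treat the section as a set of non-overlapping primitives; coordinates are from the bounding-box lower-left.
Bottom flange: 250 × 20, A = 5 000 mm², y = 10 mm, Ī = 166 667 mm⁴.
Web: 12 × 360, A = 4 320 mm², y = 200 mm, Ī = 46 656 000 mm⁴.
Top flange: 250 × 20, A = 5 000 mm², y = 390 mm, Ī = 166 667 mm⁴.
By symmetry the centroid is at mid-height, ȳ = 200 mm.
Transfer each piece to the horizontal axis through the centroid using Ī + A·d² with d = y − 200:
  bottom flange: d = -190 mm → contributes +180 666 667 mm⁴
  web: d = 0 mm → contributes +46 656 000 mm⁴
  top flange: d = 190 mm → contributes +180 666 667 mm⁴
Total I = 407 989 333 mm⁴.
Radius of gyration: k = √(I/A) = √(407 989 333 / 14 320) = 168.79 mm.

k_x ≈ 169 mm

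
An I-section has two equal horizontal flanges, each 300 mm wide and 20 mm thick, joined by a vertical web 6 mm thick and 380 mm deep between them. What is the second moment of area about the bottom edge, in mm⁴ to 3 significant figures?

Treat the section as a set of non-overlapping primitives; coordinates are from the bounding-box lower-left.
Bottom flange: 300 × 20, A = 6 000 mm², y = 10 mm, Ī = 200 000 mm⁴.
Web: 6 × 380, A = 2 280 mm², y = 210 mm, Ī = 27 436 000 mm⁴.
Top flange: 300 × 20, A = 6 000 mm², y = 410 mm, Ī = 200 000 mm⁴.
Transfer each piece to a horizontal axis along the bottom face using Ī + A·d² with d = y − 0:
  bottom flange: d = 10 mm → contributes +800 000 mm⁴
  web: d = 210 mm → contributes +127 984 000 mm⁴
  top flange: d = 410 mm → contributes +1 008 800 000 mm⁴
Total I = 1 137 584 000 mm⁴.

I_base ≈ 1.14 × 10⁹ mm⁴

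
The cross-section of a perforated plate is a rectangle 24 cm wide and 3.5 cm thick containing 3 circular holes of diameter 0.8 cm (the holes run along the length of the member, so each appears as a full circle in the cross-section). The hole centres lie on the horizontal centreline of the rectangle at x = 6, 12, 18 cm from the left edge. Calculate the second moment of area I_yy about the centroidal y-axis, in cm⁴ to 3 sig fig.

Break the section into simple shapes (no overlaps), measuring from the bottom-left corner of the bounding box.
Plate: 24 × 3.5, A = 84 cm², x = 12 cm, Ī = 4 032 cm⁴.
Hole 1 (subtracted): ⌀0.8, A = 0.50265 cm², x = 6 cm, Ī = 0.020106 cm⁴.
Hole 2 (subtracted): ⌀0.8, A = 0.50265 cm², x = 12 cm, Ī = 0.020106 cm⁴.
Hole 3 (subtracted): ⌀0.8, A = 0.50265 cm², x = 18 cm, Ī = 0.020106 cm⁴.
By symmetry the centroid is at mid-width, x̄ = 12 cm.
Transfer each piece to the centroidal y-axis using Ī + A·d² with d = x − 12:
  plate: d = 0 cm → contributes +4 032 cm⁴
  hole 1: d = -6 cm → contributes −18.116 cm⁴
  hole 2: d = 0 cm → contributes −0.020106 cm⁴
  hole 3: d = 6 cm → contributes −18.116 cm⁴
Total I = 3995.7 cm⁴.

I_yy ≈ 4000 cm⁴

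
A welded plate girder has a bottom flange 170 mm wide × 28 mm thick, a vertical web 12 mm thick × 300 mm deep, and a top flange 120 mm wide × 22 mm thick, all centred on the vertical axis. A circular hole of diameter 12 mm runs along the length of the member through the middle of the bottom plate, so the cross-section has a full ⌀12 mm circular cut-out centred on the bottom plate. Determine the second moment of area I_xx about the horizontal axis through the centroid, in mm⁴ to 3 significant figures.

I_xx ≈ 2.10 × 10⁸ mm⁴

Treat the section as a set of non-overlapping primitives; coordinates are from the bounding-box lower-left.
Bottom plate: 170 × 28, A = 4 760 mm², y = 14 mm, Ī = 310 987 mm⁴.
Web plate: 12 × 300, A = 3 600 mm², y = 178 mm, Ī = 27 000 000 mm⁴.
Top plate: 120 × 22, A = 2 640 mm², y = 339 mm, Ī = 106 480 mm⁴.
Hole (subtracted): ⌀12, A = 113.1 mm², y = 14 mm, Ī = 1017.9 mm⁴.
Centroid: ȳ = ΣA·y / ΣA = 147.04 mm.
Transfer each piece to the horizontal axis through the centroid using Ī + A·d² with d = y − 147.04:
  bottom plate: d = -133.04 mm → contributes +84 562 033 mm⁴
  web plate: d = 30.959 mm → contributes +30 450 545 mm⁴
  top plate: d = 191.96 mm → contributes +97 386 292 mm⁴
  hole: d = -133.04 mm → contributes −2 002 818 mm⁴
Total I = 210 396 052 mm⁴.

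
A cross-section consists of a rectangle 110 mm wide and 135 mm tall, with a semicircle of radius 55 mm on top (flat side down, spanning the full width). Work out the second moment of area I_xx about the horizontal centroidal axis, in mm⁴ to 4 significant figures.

Decompose the section into non-overlapping parts with the origin at the bottom-left of its bounding rectangle.
Rectangular body: 110 × 135, A = 14 850 mm², y = 67.5 mm, Ī = 22 553 438 mm⁴.
Semicircular cap: semicircle r = 55, A = 4751.66 mm², y = 158.343 mm, Ī = 1 004 345 mm⁴.
Centroid: ȳ = ΣA·y / ΣA = 89.5213 mm.
Transfer each piece to the horizontal centroidal axis using Ī + A·d² with d = y − 89.5213:
  rectangular body: d = -22.0213 mm → contributes +29 754 749 mm⁴
  semicircular cap: d = 68.8214 mm → contributes +23 510 060 mm⁴
Total I = 53 264 809 mm⁴.

I_xx ≈ 5.326 × 10⁷ mm⁴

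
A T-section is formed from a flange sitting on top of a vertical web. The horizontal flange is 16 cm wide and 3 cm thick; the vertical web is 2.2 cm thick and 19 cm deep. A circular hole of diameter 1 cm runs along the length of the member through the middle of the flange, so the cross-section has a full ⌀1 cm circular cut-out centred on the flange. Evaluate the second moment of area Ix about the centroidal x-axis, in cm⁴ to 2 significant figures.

Ix ≈ 4000 cm⁴

Split into non-overlapping primitives; take the origin at the lower-left of the bounding box.
Flange: 16 × 3, A = 48 cm², y = 20.5 cm, Ī = 36 cm⁴.
Web: 2.2 × 19, A = 41.8 cm², y = 9.5 cm, Ī = 1 257 cm⁴.
Hole (subtracted): ⌀1, A = 0.7854 cm², y = 20.5 cm, Ī = 0.04909 cm⁴.
Centroid: ȳ = ΣA·y / ΣA = 15.33 cm.
Transfer each piece to the centroidal x-axis using Ī + A·d² with d = y − 15.33:
  flange: d = 5.165 cm → contributes +1 317 cm⁴
  web: d = -5.835 cm → contributes +2 680 cm⁴
  hole: d = 5.165 cm → contributes −21 cm⁴
Total I = 3 976 cm⁴.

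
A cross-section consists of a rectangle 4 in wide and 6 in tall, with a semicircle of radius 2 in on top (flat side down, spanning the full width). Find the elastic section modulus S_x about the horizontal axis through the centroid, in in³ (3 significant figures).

S_x ≈ 35.1 in³

Split into non-overlapping primitives; take the origin at the lower-left of the bounding box.
Rectangular body: 4 × 6, A = 24 in², y = 3 in, Ī = 72 in⁴.
Semicircular cap: semicircle r = 2, A = 6.2832 in², y = 6.8488 in, Ī = 1.7561 in⁴.
Centroid: ȳ = ΣA·y / ΣA = 3.7986 in.
Transfer each piece to the horizontal axis through the centroid using Ī + A·d² with d = y − 3.7986:
  rectangular body: d = -0.79856 in → contributes +87.305 in⁴
  semicircular cap: d = 3.0503 in → contributes +60.216 in⁴
Total I = 147.52 in⁴.
Extreme fibre distance c = 4.2014 in; S = I/c = 35.112 in³.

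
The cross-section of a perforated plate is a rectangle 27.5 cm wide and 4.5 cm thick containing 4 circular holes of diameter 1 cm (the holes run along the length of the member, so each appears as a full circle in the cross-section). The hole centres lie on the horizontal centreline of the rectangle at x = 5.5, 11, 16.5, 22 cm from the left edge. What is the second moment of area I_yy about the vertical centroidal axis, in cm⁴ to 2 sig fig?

I_yy ≈ 7700 cm⁴

Split into non-overlapping primitives; take the origin at the lower-left of the bounding box.
Plate: 27.5 × 4.5, A = 123.8 cm², x = 13.75 cm, Ī = 7 799 cm⁴.
Hole 1 (subtracted): ⌀1, A = 0.7854 cm², x = 5.5 cm, Ī = 0.04909 cm⁴.
Hole 2 (subtracted): ⌀1, A = 0.7854 cm², x = 11 cm, Ī = 0.04909 cm⁴.
Hole 3 (subtracted): ⌀1, A = 0.7854 cm², x = 16.5 cm, Ī = 0.04909 cm⁴.
Hole 4 (subtracted): ⌀1, A = 0.7854 cm², x = 22 cm, Ī = 0.04909 cm⁴.
By symmetry the centroid is at mid-width, x̄ = 13.75 cm.
Transfer each piece to the vertical centroidal axis using Ī + A·d² with d = x − 13.75:
  plate: d = 0 cm → contributes +7 799 cm⁴
  hole 1: d = -8.25 cm → contributes −53.51 cm⁴
  hole 2: d = -2.75 cm → contributes −5.989 cm⁴
  hole 3: d = 2.75 cm → contributes −5.989 cm⁴
  hole 4: d = 8.25 cm → contributes −53.51 cm⁴
Total I = 7 680 cm⁴.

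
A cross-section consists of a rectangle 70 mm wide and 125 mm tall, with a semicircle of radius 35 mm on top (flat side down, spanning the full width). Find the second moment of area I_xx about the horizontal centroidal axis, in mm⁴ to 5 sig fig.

I_xx ≈ 2.0996 × 10⁷ mm⁴

Decompose the section into non-overlapping parts with the origin at the bottom-left of its bounding rectangle.
Rectangular body: 70 × 125, A = 8 750 mm², y = 62.5 mm, Ī = 11 393 229 mm⁴.
Semicircular cap: semicircle r = 35, A = 1924.226 mm², y = 139.8545 mm, Ī = 164 704 mm⁴.
Centroid: ȳ = ΣA·y / ΣA = 76.44456 mm.
Transfer each piece to the horizontal centroidal axis using Ī + A·d² with d = y − 76.44456:
  rectangular body: d = -13.94456 mm → contributes +13 094 674 mm⁴
  semicircular cap: d = 63.4099 mm → contributes +7 901 659 mm⁴
Total I = 20 996 333 mm⁴.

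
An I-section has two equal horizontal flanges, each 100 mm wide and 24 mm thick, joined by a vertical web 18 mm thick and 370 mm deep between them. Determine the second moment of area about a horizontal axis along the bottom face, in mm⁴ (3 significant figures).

Split into non-overlapping primitives; take the origin at the lower-left of the bounding box.
Bottom flange: 100 × 24, A = 2 400 mm², y = 12 mm, Ī = 115 200 mm⁴.
Web: 18 × 370, A = 6 660 mm², y = 209 mm, Ī = 75 979 500 mm⁴.
Top flange: 100 × 24, A = 2 400 mm², y = 406 mm, Ī = 115 200 mm⁴.
Transfer each piece to a horizontal axis along the bottom face using Ī + A·d² with d = y − 0:
  bottom flange: d = 12 mm → contributes +460 800 mm⁴
  web: d = 209 mm → contributes +366 894 960 mm⁴
  top flange: d = 406 mm → contributes +395 721 600 mm⁴
Total I = 763 077 360 mm⁴.

I_base ≈ 7.63 × 10⁸ mm⁴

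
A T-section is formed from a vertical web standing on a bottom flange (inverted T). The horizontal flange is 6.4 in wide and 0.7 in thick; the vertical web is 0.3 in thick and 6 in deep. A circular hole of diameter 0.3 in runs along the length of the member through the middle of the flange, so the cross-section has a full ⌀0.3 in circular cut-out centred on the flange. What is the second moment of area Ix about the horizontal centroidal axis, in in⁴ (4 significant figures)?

Break the section into simple shapes (no overlaps), measuring from the bottom-left corner of the bounding box.
Flange: 6.4 × 0.7, A = 4.48 in², y = 0.35 in, Ī = 0.182933 in⁴.
Web: 0.3 × 6, A = 1.8 in², y = 3.7 in, Ī = 5.4 in⁴.
Hole (subtracted): ⌀0.3, A = 0.0706858 in², y = 0.35 in, Ī = 0.000397608 in⁴.
Centroid: ȳ = ΣA·y / ΣA = 1.32112 in.
Transfer each piece to the horizontal centroidal axis using Ī + A·d² with d = y − 1.32112:
  flange: d = -0.971122 in → contributes +4.40792 in⁴
  web: d = 2.37888 in → contributes +15.5863 in⁴
  hole: d = -0.971122 in → contributes −0.0670598 in⁴
Total I = 19.9272 in⁴.

Ix ≈ 19.93 in⁴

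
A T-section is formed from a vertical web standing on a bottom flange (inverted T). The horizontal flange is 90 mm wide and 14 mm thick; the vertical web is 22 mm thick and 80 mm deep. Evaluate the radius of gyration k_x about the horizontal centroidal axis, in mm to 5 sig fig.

Decompose the section into non-overlapping parts with the origin at the bottom-left of its bounding rectangle.
Flange: 90 × 14, A = 1 260 mm², y = 7 mm, Ī = 20 580 mm⁴.
Web: 22 × 80, A = 1 760 mm², y = 54 mm, Ī = 938666.7 mm⁴.
Centroid: ȳ = ΣA·y / ΣA = 34.39073 mm.
Transfer each piece to the horizontal centroidal axis using Ī + A·d² with d = y − 34.39073:
  flange: d = -27.39073 mm → contributes +965897.5 mm⁴
  web: d = 19.60927 mm → contributes +1 615 428 mm⁴
Total I = 2 581 326 mm⁴.
Radius of gyration: k = √(I/A) = √(2 581 326 / 3 020) = 29.236 mm.

k_x ≈ 29.236 mm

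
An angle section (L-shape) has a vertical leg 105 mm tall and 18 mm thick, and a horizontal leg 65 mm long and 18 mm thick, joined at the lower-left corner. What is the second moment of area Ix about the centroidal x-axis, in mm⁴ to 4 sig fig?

Ix ≈ 2.865 × 10⁶ mm⁴

Split into non-overlapping primitives; take the origin at the lower-left of the bounding box.
Vertical leg: 18 × 105, A = 1 890 mm², y = 52.5 mm, Ī = 1 736 438 mm⁴.
Horizontal leg (remainder): 47 × 18, A = 846 mm², y = 9 mm, Ī = 22 842 mm⁴.
Centroid: ȳ = ΣA·y / ΣA = 39.0493 mm.
Transfer each piece to the centroidal x-axis using Ī + A·d² with d = y − 39.0493:
  vertical leg: d = 13.4507 mm → contributes +2 078 377 mm⁴
  horizontal leg (remainder): d = -30.0493 mm → contributes +786 749 mm⁴
Total I = 2 865 125 mm⁴.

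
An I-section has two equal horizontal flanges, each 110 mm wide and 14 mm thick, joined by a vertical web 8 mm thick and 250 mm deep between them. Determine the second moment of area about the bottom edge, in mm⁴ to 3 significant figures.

Treat the section as a set of non-overlapping primitives; coordinates are from the bounding-box lower-left.
Bottom flange: 110 × 14, A = 1 540 mm², y = 7 mm, Ī = 25 153 mm⁴.
Web: 8 × 250, A = 2 000 mm², y = 139 mm, Ī = 10 416 667 mm⁴.
Top flange: 110 × 14, A = 1 540 mm², y = 271 mm, Ī = 25 153 mm⁴.
Transfer each piece to the bottom edge using Ī + A·d² with d = y − 0:
  bottom flange: d = 7 mm → contributes +100 613 mm⁴
  web: d = 139 mm → contributes +49 058 667 mm⁴
  top flange: d = 271 mm → contributes +113 124 293 mm⁴
Total I = 162 283 573 mm⁴.

I_base ≈ 1.62 × 10⁸ mm⁴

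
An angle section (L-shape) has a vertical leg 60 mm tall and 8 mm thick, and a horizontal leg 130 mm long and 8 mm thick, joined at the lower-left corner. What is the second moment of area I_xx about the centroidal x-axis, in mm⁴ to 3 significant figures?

I_xx ≈ 3.67 × 10⁵ mm⁴

Decompose the section into non-overlapping parts with the origin at the bottom-left of its bounding rectangle.
Vertical leg: 8 × 60, A = 480 mm², y = 30 mm, Ī = 144 000 mm⁴.
Horizontal leg (remainder): 122 × 8, A = 976 mm², y = 4 mm, Ī = 5205.3 mm⁴.
Centroid: ȳ = ΣA·y / ΣA = 12.571 mm.
Transfer each piece to the centroidal x-axis using Ī + A·d² with d = y − 12.571:
  vertical leg: d = 17.429 mm → contributes +289 802 mm⁴
  horizontal leg (remainder): d = -8.5714 mm → contributes +76 911 mm⁴
Total I = 366 714 mm⁴.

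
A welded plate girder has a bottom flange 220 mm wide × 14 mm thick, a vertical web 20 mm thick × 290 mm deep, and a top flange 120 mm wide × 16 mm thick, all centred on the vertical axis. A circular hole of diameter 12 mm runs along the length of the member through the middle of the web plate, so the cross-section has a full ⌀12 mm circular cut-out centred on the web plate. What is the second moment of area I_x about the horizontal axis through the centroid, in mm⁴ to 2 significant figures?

I_x ≈ 1.5 × 10⁸ mm⁴

Split into non-overlapping primitives; take the origin at the lower-left of the bounding box.
Bottom plate: 220 × 14, A = 3 080 mm², y = 7 mm, Ī = 50 307 mm⁴.
Web plate: 20 × 290, A = 5 800 mm², y = 159 mm, Ī = 40 648 333 mm⁴.
Top plate: 120 × 16, A = 1 920 mm², y = 312 mm, Ī = 40 960 mm⁴.
Hole (subtracted): ⌀12, A = 113.1 mm², y = 159 mm, Ī = 1 018 mm⁴.
Centroid: ȳ = ΣA·y / ΣA = 142.7 mm.
Transfer each piece to the horizontal axis through the centroid using Ī + A·d² with d = y − 142.7:
  bottom plate: d = -135.7 mm → contributes +56 751 021 mm⁴
  web plate: d = 16.32 mm → contributes +42 192 938 mm⁴
  top plate: d = 169.3 mm → contributes +55 085 320 mm⁴
  hole: d = 16.32 mm → contributes −31 137 mm⁴
Total I = 153 998 141 mm⁴.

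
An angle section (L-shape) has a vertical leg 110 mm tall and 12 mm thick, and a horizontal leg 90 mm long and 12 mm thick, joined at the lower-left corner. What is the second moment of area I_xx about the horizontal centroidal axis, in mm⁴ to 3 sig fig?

Break the section into simple shapes (no overlaps), measuring from the bottom-left corner of the bounding box.
Vertical leg: 12 × 110, A = 1 320 mm², y = 55 mm, Ī = 1 331 000 mm⁴.
Horizontal leg (remainder): 78 × 12, A = 936 mm², y = 6 mm, Ī = 11 232 mm⁴.
Centroid: ȳ = ΣA·y / ΣA = 34.67 mm.
Transfer each piece to the horizontal centroidal axis using Ī + A·d² with d = y − 34.67:
  vertical leg: d = 20.33 mm → contributes +1 876 556 mm⁴
  horizontal leg (remainder): d = -28.67 mm → contributes +780 606 mm⁴
Total I = 2 657 163 mm⁴.

I_xx ≈ 2.66 × 10⁶ mm⁴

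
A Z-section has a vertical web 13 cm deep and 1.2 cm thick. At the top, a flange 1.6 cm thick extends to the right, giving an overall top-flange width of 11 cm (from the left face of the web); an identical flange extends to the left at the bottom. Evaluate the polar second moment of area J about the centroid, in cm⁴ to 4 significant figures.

J ≈ 2447 cm⁴

Split into non-overlapping primitives; take the origin at the lower-left of the bounding box.
Web: 1.2 × 13, A = 15.6 cm², y = 6.5 cm, Ī = 219.7 cm⁴.
Top flange (beyond web): 9.8 × 1.6, A = 15.68 cm², y = 12.2 cm, Ī = 3.34507 cm⁴.
Bottom flange (beyond web): 9.8 × 1.6, A = 15.68 cm², y = 0.8 cm, Ī = 3.34507 cm⁴.
Centroid: ȳ = ΣA·y / ΣA = 6.5 cm.
Transfer each piece to the centroidal x-axis using Ī + A·d² with d = y − 6.5:
  web: d = 0 cm → contributes +219.7 cm⁴
  top flange (beyond web): d = 5.7 cm → contributes +512.788 cm⁴
  bottom flange (beyond web): d = -5.7 cm → contributes +512.788 cm⁴
Total I = 1245.28 cm⁴.
For the y-axis: x̄ = 10.4 cm.
Repeating about the centroidal y-axis gives I_y = 1201.5 cm⁴.
Polar second moment: J = I_x + I_y = 2446.77 cm⁴.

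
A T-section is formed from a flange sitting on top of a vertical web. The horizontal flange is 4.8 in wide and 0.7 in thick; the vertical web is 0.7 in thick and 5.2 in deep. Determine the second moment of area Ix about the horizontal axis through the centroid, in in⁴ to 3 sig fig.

Ix ≈ 23.5 in⁴

Decompose the section into non-overlapping parts with the origin at the bottom-left of its bounding rectangle.
Flange: 4.8 × 0.7, A = 3.36 in², y = 5.55 in, Ī = 0.1372 in⁴.
Web: 0.7 × 5.2, A = 3.64 in², y = 2.6 in, Ī = 8.2021 in⁴.
Centroid: ȳ = ΣA·y / ΣA = 4.016 in.
Transfer each piece to the horizontal axis through the centroid using Ī + A·d² with d = y − 4.016:
  flange: d = 1.534 in → contributes +8.0438 in⁴
  web: d = -1.416 in → contributes +15.501 in⁴
Total I = 23.544 in⁴.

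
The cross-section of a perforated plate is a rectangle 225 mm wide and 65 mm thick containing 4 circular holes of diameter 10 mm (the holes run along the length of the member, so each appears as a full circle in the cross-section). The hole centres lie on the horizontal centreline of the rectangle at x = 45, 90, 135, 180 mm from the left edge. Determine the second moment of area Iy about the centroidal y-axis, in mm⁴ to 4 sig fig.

Decompose the section into non-overlapping parts with the origin at the bottom-left of its bounding rectangle.
Plate: 225 × 65, A = 14 625 mm², x = 112.5 mm, Ī = 61 699 219 mm⁴.
Hole 1 (subtracted): ⌀10, A = 78.5398 mm², x = 45 mm, Ī = 490.874 mm⁴.
Hole 2 (subtracted): ⌀10, A = 78.5398 mm², x = 90 mm, Ī = 490.874 mm⁴.
Hole 3 (subtracted): ⌀10, A = 78.5398 mm², x = 135 mm, Ī = 490.874 mm⁴.
Hole 4 (subtracted): ⌀10, A = 78.5398 mm², x = 180 mm, Ī = 490.874 mm⁴.
By symmetry the centroid is at mid-width, x̄ = 112.5 mm.
Transfer each piece to the centroidal y-axis using Ī + A·d² with d = x − 112.5:
  plate: d = 0 mm → contributes +61 699 219 mm⁴
  hole 1: d = -67.5 mm → contributes −358 338 mm⁴
  hole 2: d = -22.5 mm → contributes −40251.7 mm⁴
  hole 3: d = 22.5 mm → contributes −40251.7 mm⁴
  hole 4: d = 67.5 mm → contributes −358 338 mm⁴
Total I = 60 902 040 mm⁴.

Iy ≈ 6.090 × 10⁷ mm⁴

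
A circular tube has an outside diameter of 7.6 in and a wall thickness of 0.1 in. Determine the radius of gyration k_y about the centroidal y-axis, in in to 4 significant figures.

k_y ≈ 2.652 in

Decompose the section into non-overlapping parts with the origin at the bottom-left of its bounding rectangle.
Outer circle: ⌀7.6, A = 45.3646 in², x = 3.8 in, Ī = 163.766 in⁴.
Bore (subtracted): ⌀7.4, A = 43.0084 in², x = 3.8 in, Ī = 147.196 in⁴.
By symmetry the centroid is at mid-width, x̄ = 3.8 in.
All pieces are centred on the centroidal y-axis, so I = ΣĪ (holes subtracted) = 16.5699 in⁴.
Radius of gyration: k = √(I/A) = √(16.5699 / 2.35619) = 2.65189 in.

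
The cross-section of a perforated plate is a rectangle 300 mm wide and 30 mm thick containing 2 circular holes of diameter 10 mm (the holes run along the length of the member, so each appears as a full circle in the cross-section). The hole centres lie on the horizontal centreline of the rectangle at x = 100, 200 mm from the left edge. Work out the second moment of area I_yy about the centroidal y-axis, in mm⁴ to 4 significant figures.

Break the section into simple shapes (no overlaps), measuring from the bottom-left corner of the bounding box.
Plate: 300 × 30, A = 9 000 mm², x = 150 mm, Ī = 67 500 000 mm⁴.
Hole 1 (subtracted): ⌀10, A = 78.5398 mm², x = 100 mm, Ī = 490.874 mm⁴.
Hole 2 (subtracted): ⌀10, A = 78.5398 mm², x = 200 mm, Ī = 490.874 mm⁴.
By symmetry the centroid is at mid-width, x̄ = 150 mm.
Transfer each piece to the centroidal y-axis using Ī + A·d² with d = x − 150:
  plate: d = 0 mm → contributes +67 500 000 mm⁴
  hole 1: d = -50 mm → contributes −196 840 mm⁴
  hole 2: d = 50 mm → contributes −196 840 mm⁴
Total I = 67 106 319 mm⁴.

I_yy ≈ 6.711 × 10⁷ mm⁴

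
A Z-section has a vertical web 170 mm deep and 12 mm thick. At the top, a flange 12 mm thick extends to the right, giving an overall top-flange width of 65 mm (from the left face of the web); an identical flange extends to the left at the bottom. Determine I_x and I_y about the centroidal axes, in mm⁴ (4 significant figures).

Break the section into simple shapes (no overlaps), measuring from the bottom-left corner of the bounding box.
Web: 12 × 170, A = 2 040 mm², y = 85 mm, Ī = 4 913 000 mm⁴.
Top flange (beyond web): 53 × 12, A = 636 mm², y = 164 mm, Ī = 7 632 mm⁴.
Bottom flange (beyond web): 53 × 12, A = 636 mm², y = 6 mm, Ī = 7 632 mm⁴.
Centroid: ȳ = ΣA·y / ΣA = 85 mm.
Transfer each piece to the centroidal x-axis using Ī + A·d² with d = y − 85:
  web: d = 0 mm → contributes +4 913 000 mm⁴
  top flange (beyond web): d = 79 mm → contributes +3 976 908 mm⁴
  bottom flange (beyond web): d = -79 mm → contributes +3 976 908 mm⁴
Total I = 12 866 816 mm⁴.
For the y-axis: x̄ = 59 mm.
Repeating about the centroidal y-axis gives I_y = 1 665 784 mm⁴.

I_x ≈ 1.287 × 10⁷ mm⁴, I_y ≈ 1.666 × 10⁶ mm⁴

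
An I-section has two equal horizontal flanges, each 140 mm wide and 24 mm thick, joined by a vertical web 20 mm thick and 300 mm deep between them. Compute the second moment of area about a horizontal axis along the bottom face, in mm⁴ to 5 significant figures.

I_base ≈ 6.0679 × 10⁸ mm⁴

Treat the section as a set of non-overlapping primitives; coordinates are from the bounding-box lower-left.
Bottom flange: 140 × 24, A = 3 360 mm², y = 12 mm, Ī = 161 280 mm⁴.
Web: 20 × 300, A = 6 000 mm², y = 174 mm, Ī = 45 000 000 mm⁴.
Top flange: 140 × 24, A = 3 360 mm², y = 336 mm, Ī = 161 280 mm⁴.
Transfer each piece to a horizontal axis along the bottom face using Ī + A·d² with d = y − 0:
  bottom flange: d = 12 mm → contributes +645 120 mm⁴
  web: d = 174 mm → contributes +226 656 000 mm⁴
  top flange: d = 336 mm → contributes +379 491 840 mm⁴
Total I = 606 792 960 mm⁴.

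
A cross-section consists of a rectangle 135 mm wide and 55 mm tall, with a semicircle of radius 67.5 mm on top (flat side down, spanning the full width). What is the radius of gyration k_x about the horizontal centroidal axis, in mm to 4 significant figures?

k_x ≈ 32.75 mm

Break the section into simple shapes (no overlaps), measuring from the bottom-left corner of the bounding box.
Rectangular body: 135 × 55, A = 7 425 mm², y = 27.5 mm, Ī = 1 871 719 mm⁴.
Semicircular cap: semicircle r = 67.5, A = 7156.94 mm², y = 83.6479 mm, Ī = 2 278 490 mm⁴.
Centroid: ȳ = ΣA·y / ΣA = 55.0579 mm.
Transfer each piece to the horizontal centroidal axis using Ī + A·d² with d = y − 55.0579:
  rectangular body: d = -27.5579 mm → contributes +7 510 530 mm⁴
  semicircular cap: d = 28.59 mm → contributes +8 128 499 mm⁴
Total I = 15 639 029 mm⁴.
Radius of gyration: k = √(I/A) = √(15 639 029 / 14581.9) = 32.7489 mm.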